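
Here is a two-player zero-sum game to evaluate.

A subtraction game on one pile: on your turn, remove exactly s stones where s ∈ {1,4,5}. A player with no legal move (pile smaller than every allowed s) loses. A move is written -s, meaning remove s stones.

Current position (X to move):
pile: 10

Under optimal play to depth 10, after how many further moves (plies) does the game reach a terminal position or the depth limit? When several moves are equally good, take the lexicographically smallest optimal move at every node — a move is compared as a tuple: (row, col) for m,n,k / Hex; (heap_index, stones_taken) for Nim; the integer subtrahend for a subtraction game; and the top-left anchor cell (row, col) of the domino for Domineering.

p1 X@[10]: -1[9]-1* -4[6]-1 -5[5]-1
p2 O@[9]: -1[8]+1* -4[5]-1 -5[4]-1
p3 X@[8]: -1[7]-1* -4[4]-1 -5[3]-1
p4 O@[7]: -1[6]-1 -4[3]-1 -5[2]+1*
p5 X@[2]: -1[1]-1*
p6 O@[1]: -1[0]+1*
p7 X@[0] terminal -1; root [10] d10

PV length from [10]: 6 plies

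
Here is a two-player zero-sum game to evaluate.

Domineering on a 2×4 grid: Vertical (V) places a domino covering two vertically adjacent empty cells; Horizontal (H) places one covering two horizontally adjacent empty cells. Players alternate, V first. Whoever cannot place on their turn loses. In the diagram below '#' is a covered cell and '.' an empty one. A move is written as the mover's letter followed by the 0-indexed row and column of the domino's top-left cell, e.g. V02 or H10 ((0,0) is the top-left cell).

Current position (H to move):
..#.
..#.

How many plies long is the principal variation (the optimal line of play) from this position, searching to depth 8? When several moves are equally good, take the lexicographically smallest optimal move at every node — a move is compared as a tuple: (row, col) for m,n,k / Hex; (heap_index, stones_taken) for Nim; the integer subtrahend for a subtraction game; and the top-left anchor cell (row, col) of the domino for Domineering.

PV length from [..#./..#.]: 3 plies

[..#./..#.] H move#1: H00:+1/###./..#.*, H10:+1/..#./###.
[###./..#.] V move#2: V03:-1/####/..##*
[####/..##] H move#3: H10:+1/####/####*
[####/####] end (terminal -1, V#4); searched ..#./..#. to 8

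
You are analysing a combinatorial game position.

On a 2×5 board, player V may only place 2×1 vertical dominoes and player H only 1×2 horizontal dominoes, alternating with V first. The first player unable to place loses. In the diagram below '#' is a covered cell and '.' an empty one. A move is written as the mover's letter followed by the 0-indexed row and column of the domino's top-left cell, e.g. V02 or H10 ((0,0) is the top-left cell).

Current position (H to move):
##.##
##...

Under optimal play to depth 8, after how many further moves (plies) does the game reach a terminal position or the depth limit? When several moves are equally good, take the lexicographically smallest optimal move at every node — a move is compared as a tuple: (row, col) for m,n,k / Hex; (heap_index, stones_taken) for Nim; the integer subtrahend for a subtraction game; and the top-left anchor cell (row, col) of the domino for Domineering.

PV length from [##.##/##...]: 1 ply

p1 H@[##.##/##...]: H12[##.##/####.]+1* H13[##.##/##.##]-1
p2 V@[##.##/####.] terminal -1; root [##.##/##...] d8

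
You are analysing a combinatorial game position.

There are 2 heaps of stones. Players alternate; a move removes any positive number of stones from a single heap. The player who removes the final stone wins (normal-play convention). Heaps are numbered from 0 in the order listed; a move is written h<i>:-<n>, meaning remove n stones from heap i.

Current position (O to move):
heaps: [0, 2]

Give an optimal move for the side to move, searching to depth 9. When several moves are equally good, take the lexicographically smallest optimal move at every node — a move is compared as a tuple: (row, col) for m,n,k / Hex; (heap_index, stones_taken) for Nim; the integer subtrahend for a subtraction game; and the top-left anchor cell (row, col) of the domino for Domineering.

p1 O@[(0,2)]: h1:-1[(0,1)]-1 h1:-2[(0,0)]+1*
p2 X@[(0,0)] terminal -1; root [(0,2)] d9

O's best at [(0,2)]: h1:-2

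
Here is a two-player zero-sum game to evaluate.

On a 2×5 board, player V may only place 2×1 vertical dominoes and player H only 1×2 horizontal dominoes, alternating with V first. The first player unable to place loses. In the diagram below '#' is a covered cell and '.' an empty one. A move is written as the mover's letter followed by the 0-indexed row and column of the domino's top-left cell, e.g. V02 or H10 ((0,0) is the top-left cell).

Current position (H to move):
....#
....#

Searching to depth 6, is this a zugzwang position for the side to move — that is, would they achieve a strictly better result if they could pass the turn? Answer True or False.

zugzwang(....#/....#, H) = False

p1 H@[....#/....#]: H00[##..#/....#]-1 H01[.##.#/....#]+1* H02[..###/....#]-1 H10[....#/##..#]-1 H11[....#/.##.#]+1 H12[....#/..###]-1
p2 V@[.##.#/....#]: V00[###.#/#...#]-1* V03[.####/...##]-1
p3 H@[###.#/#...#]: H11[###.#/###.#]-1 H12[###.#/#.###]+1*
p4 V@[###.#/#.###] terminal -1; root [....#/....#] d6
if H skipped the turn, V would face:
~ p1 V@[....#/....#]: V00[#...#/#...#]-1* V01[.#..#/.#..#]-1 V02[..#.#/..#.#]-1 V03[...##/...##]-1
~ p2 H@[#...#/#...#]: H01[###.#/#...#]+1* H02[#.###/#...#]+1 H11[#...#/###.#]+1 H12[#...#/#.###]+1
~ p3 V@[###.#/#...#]: V03[#####/#..##]-1*
~ p4 H@[#####/#..##]: H11[#####/#####]+1*
~ p5 V@[#####/#####] terminal -1; root [....#/....#] d6
compare (H): move=+1 vs pass=+1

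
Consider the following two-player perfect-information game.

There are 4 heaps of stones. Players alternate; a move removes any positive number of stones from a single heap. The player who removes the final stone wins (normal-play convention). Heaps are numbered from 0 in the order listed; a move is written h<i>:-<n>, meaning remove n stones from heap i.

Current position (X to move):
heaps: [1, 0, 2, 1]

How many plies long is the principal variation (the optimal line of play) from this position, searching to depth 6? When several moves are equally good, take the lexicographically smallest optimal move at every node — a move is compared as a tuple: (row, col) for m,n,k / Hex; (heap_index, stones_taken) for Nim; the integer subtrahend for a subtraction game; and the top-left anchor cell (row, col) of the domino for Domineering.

PV length from [(1,0,2,1)]: 3 plies

[(1,0,2,1)] X move#1: h0:-1:-1/(0,0,2,1), h2:-1:-1/(1,0,1,1), h2:-2:+1/(1,0,0,1)*, h3:-1:-1/(1,0,2,0)
[(1,0,0,1)] O move#2: h0:-1:-1/(0,0,0,1)*, h3:-1:-1/(1,0,0,0)
[(0,0,0,1)] X move#3: h3:-1:+1/(0,0,0,0)*
[(0,0,0,0)] end (terminal -1, O#4); searched (1,0,2,1) to 6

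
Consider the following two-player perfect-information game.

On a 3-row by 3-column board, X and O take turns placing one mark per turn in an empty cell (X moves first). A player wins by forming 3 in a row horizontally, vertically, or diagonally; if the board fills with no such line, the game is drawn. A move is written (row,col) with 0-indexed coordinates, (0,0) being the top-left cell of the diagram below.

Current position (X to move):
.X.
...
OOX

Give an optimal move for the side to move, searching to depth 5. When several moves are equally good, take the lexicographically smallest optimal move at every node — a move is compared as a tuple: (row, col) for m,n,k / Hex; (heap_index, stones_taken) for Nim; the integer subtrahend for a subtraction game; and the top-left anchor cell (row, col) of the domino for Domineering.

p1 X@[.X./.../OOX]: (0,0)[XX./.../OOX]+1* (0,2)[.XX/.../OOX]+1 (1,0)[.X./X../OOX]+1 (1,1)[.X./.X./OOX]+0 (1,2)[.X./..X/OOX]+1
p2 O@[XX./.../OOX]: (0,2)[XXO/.../OOX]-1* (1,0)[XX./O../OOX]-1 (1,1)[XX./.O./OOX]-1 (1,2)[XX./..O/OOX]-1
p3 X@[XXO/.../OOX]: (1,0)[XXO/X../OOX]-1 (1,1)[XXO/.X./OOX]+1* (1,2)[XXO/..X/OOX]-1
p4 O@[XXO/.X./OOX] terminal -1; root [.X./.../OOX] d5

X's best at [.X./.../OOX]: (0,0)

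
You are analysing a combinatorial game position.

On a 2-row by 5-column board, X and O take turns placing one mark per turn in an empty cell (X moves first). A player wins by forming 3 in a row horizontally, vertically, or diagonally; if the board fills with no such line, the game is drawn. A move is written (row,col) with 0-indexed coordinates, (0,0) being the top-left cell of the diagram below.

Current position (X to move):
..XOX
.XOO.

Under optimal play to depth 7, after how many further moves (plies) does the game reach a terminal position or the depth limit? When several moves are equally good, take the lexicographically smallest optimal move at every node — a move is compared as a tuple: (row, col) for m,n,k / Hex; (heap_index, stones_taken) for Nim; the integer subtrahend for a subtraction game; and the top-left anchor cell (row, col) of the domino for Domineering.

PV length from [..XOX/.XOO.]: 4 plies

ply 1, X at ..XOX/.XOO. | (0,0)=-1→X.XOX/.XOO.; (0,1)=-1→.XXOX/.XOO.; (1,0)=-1→..XOX/XXOO.; (1,4)=+0→..XOX/.XOOX*
ply 2, O at ..XOX/.XOOX | (0,0)=+0→O.XOX/.XOOX*; (0,1)=+0→.OXOX/.XOOX; (1,0)=+0→..XOX/OXOOX
ply 3, X at O.XOX/.XOOX | (0,1)=+0→OXXOX/.XOOX*; (1,0)=+0→O.XOX/XXOOX
ply 4, O at OXXOX/.XOOX | (1,0)=+0→OXXOX/OXOOX*
ply 5: OXXOX/OXOOX is terminal +0 (X); from ..XOX/.XOO. depth 7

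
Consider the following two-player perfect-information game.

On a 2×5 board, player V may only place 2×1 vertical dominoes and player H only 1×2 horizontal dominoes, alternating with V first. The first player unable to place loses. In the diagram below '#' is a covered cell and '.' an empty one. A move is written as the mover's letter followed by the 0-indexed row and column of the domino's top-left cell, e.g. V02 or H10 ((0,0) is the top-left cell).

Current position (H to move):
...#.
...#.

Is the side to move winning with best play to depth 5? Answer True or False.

[...#./...#.] H move#1: H00:-1/##.#./...#.*, H01:-1/.###./...#., H10:-1/...#./##.#., H11:-1/...#./.###.
[##.#./...#.] V move#2: V02:+1/####./..##.*, V04:-1/##.##/...##
[####./..##.] H move#3: H10:-1/####./####.*
[####./####.] V move#4: V04:+1/#####/#####*
[#####/#####] end (terminal -1, H#5); searched ...#./...#. to 5

H winning at [...#./...#.]: False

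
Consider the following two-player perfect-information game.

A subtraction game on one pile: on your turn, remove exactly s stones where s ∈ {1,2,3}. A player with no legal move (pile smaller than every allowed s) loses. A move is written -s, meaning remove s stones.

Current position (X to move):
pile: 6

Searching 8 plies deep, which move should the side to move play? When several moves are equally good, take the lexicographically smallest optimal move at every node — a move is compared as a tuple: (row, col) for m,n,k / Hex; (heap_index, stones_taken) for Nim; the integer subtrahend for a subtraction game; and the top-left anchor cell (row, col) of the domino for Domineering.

[6] X move#1: -1:-1/5, -2:+1/4*, -3:-1/3
[4] O move#2: -1:-1/3*, -2:-1/2, -3:-1/1
[3] X move#3: -1:-1/2, -2:-1/1, -3:+1/0*
[0] end (terminal -1, O#4); searched 6 to 8

X's best at [6]: -2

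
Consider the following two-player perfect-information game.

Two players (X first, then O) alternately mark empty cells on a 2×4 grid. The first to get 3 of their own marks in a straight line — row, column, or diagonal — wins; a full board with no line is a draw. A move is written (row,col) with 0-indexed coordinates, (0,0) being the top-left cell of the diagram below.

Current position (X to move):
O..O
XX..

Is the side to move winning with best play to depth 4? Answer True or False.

X winning at [O..O/XX..]: True

[O..O/XX..] X move#1: (0,1):+0/OX.O/XX.., (0,2):+0/O.XO/XX.., (1,2):+1/O..O/XXX.*, (1,3):+0/O..O/XX.X
[O..O/XXX.] end (terminal -1, O#2); searched O..O/XX.. to 4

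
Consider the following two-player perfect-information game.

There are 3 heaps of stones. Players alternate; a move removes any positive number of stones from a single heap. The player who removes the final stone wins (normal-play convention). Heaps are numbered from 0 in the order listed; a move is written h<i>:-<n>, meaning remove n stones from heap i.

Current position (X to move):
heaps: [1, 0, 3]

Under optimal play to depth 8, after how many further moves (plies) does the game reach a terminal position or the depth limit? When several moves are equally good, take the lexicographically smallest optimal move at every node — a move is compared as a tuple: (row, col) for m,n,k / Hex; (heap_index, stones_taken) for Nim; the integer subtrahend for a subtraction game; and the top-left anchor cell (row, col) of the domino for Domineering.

[(1,0,3)] X move#1: h0:-1:-1/(0,0,3), h2:-1:-1/(1,0,2), h2:-2:+1/(1,0,1)*, h2:-3:-1/(1,0,0)
[(1,0,1)] O move#2: h0:-1:-1/(0,0,1)*, h2:-1:-1/(1,0,0)
[(0,0,1)] X move#3: h2:-1:+1/(0,0,0)*
[(0,0,0)] end (terminal -1, O#4); searched (1,0,3) to 8

PV length from [(1,0,3)]: 3 plies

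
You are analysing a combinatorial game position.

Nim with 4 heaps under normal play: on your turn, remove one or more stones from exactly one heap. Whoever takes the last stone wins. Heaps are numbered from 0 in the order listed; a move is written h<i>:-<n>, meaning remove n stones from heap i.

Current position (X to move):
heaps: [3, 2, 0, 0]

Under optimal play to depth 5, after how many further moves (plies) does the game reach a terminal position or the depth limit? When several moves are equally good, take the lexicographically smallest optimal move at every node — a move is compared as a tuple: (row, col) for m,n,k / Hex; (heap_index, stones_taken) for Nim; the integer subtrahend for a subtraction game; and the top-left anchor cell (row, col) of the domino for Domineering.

ply 1, X at (3,2,0,0) | h0:-1=+1→(2,2,0,0)*; h0:-2=-1→(1,2,0,0); h0:-3=-1→(0,2,0,0); h1:-1=-1→(3,1,0,0); h1:-2=-1→(3,0,0,0)
ply 2, O at (2,2,0,0) | h0:-1=-1→(1,2,0,0)*; h0:-2=-1→(0,2,0,0); h1:-1=-1→(2,1,0,0); h1:-2=-1→(2,0,0,0)
ply 3, X at (1,2,0,0) | h0:-1=-1→(0,2,0,0); h1:-1=+1→(1,1,0,0)*; h1:-2=-1→(1,0,0,0)
ply 4, O at (1,1,0,0) | h0:-1=-1→(0,1,0,0)*; h1:-1=-1→(1,0,0,0)
ply 5, X at (0,1,0,0) | h1:-1=+1→(0,0,0,0)*
ply 6: (0,0,0,0) is terminal -1 (O); from (3,2,0,0) depth 5

PV length from [(3,2,0,0)]: 5 plies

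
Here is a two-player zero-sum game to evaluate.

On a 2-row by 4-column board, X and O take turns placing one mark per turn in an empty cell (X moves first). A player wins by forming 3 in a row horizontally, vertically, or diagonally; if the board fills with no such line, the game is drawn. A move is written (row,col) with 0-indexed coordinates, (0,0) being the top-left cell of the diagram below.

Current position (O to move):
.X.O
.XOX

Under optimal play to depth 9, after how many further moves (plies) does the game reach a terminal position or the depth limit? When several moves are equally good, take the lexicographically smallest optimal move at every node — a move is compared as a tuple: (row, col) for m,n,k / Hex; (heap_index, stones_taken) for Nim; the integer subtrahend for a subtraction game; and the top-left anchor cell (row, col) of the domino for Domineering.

p1 O@[.X.O/.XOX]: (0,0)[OX.O/.XOX]+0* (0,2)[.XOO/.XOX]+0 (1,0)[.X.O/OXOX]+0
p2 X@[OX.O/.XOX]: (0,2)[OXXO/.XOX]+0* (1,0)[OX.O/XXOX]+0
p3 O@[OXXO/.XOX]: (1,0)[OXXO/OXOX]+0*
p4 X@[OXXO/OXOX] terminal +0; root [.X.O/.XOX] d9

PV length from [.X.O/.XOX]: 3 plies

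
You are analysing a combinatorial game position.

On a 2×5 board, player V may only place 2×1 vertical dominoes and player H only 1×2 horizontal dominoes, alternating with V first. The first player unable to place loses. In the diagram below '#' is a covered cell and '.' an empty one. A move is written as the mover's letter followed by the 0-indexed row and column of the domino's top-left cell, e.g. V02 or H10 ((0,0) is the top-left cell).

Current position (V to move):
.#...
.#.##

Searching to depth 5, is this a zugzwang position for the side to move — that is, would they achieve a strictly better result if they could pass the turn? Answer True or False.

ply 1, V at .#.../.#.## | V00=-1→##.../##.##; V02=+1→.##../.####*
ply 2, H at .##../.#### | H03=-1→.####/.####*
ply 3, V at .####/.#### | V00=+1→#####/#####*
ply 4: #####/##### is terminal -1 (H); from .#.../.#.## depth 5
suppose V passes — search the same position with H to move:
pass> ply 1, H at .#.../.#.## | H02=-1→.###./.#.##*; H03=-1→.#.##/.#.##
pass> ply 2, V at .###./.#.## | V00=+1→####./##.##*
pass> ply 3: ####./##.## is terminal -1 (H); from .#.../.#.## depth 5
for V: play +1, pass +1

zugzwang(.#.../.#.##, V) = False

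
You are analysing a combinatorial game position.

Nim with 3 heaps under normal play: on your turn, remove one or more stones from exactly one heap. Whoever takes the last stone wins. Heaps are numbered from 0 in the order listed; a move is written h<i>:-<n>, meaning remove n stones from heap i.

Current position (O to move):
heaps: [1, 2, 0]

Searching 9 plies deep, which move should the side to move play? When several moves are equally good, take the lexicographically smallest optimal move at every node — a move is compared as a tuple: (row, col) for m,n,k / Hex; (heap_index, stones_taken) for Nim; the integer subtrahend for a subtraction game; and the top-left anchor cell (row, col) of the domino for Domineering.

p1 O@[(1,2,0)]: h0:-1[(0,2,0)]-1 h1:-1[(1,1,0)]+1* h1:-2[(1,0,0)]-1
p2 X@[(1,1,0)]: h0:-1[(0,1,0)]-1* h1:-1[(1,0,0)]-1
p3 O@[(0,1,0)]: h1:-1[(0,0,0)]+1*
p4 X@[(0,0,0)] terminal -1; root [(1,2,0)] d9

O's best at [(1,2,0)]: h1:-1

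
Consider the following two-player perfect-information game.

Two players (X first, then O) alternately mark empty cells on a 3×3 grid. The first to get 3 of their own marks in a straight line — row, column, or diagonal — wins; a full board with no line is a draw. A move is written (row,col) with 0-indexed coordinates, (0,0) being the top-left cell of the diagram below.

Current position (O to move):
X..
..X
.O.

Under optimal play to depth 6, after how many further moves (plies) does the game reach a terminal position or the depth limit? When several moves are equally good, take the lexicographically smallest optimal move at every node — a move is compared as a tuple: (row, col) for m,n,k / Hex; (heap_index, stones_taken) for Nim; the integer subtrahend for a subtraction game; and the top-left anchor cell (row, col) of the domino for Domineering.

p1 O@[X../..X/.O.]: (0,1)[XO./..X/.O.]-1 (0,2)[X.O/..X/.O.]-1 (1,0)[X../O.X/.O.]-1 (1,1)[X../.OX/.O.]+0* (2,0)[X../..X/OO.]-1 (2,2)[X../..X/.OO]-1
p2 X@[X../.OX/.O.]: (0,1)[XX./.OX/.O.]+0* (0,2)[X.X/.OX/.O.]-1 (1,0)[X../XOX/.O.]-1 (2,0)[X../.OX/XO.]-1 (2,2)[X../.OX/.OX]-1
p3 O@[XX./.OX/.O.]: (0,2)[XXO/.OX/.O.]+0* (1,0)[XX./OOX/.O.]-1 (2,0)[XX./.OX/OO.]-1 (2,2)[XX./.OX/.OO]-1
p4 X@[XXO/.OX/.O.]: (1,0)[XXO/XOX/.O.]-1 (2,0)[XXO/.OX/XO.]+0* (2,2)[XXO/.OX/.OX]-1
p5 O@[XXO/.OX/XO.]: (1,0)[XXO/OOX/XO.]+0* (2,2)[XXO/.OX/XOO]-1
p6 X@[XXO/OOX/XO.]: (2,2)[XXO/OOX/XOX]+0*
p7 O@[XXO/OOX/XOX] terminal +0; root [X../..X/.O.] d6

PV length from [X../..X/.O.]: 6 plies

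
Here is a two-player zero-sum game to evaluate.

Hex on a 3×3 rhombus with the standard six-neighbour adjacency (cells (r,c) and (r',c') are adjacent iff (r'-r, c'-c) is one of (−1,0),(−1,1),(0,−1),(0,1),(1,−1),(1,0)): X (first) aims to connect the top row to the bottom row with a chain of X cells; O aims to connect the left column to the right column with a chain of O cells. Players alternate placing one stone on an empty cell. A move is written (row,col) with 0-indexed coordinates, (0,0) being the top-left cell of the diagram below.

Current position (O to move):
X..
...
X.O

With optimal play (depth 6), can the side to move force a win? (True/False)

p1 O@[X../.../X.O]: (0,1)[XO./.../X.O]-1* (0,2)[X.O/.../X.O]-1 (1,0)[X../O../X.O]-1 (1,1)[X../.O./X.O]-1 (1,2)[X../..O/X.O]-1 (2,1)[X../.../XOO]-1
p2 X@[XO./.../X.O]: (0,2)[XOX/.../X.O]+1* (1,0)[XO./X../X.O]+1 (1,1)[XO./.X./X.O]+1 (1,2)[XO./..X/X.O]+1 (2,1)[XO./.../XXO]+1
p3 O@[XOX/.../X.O]: (1,0)[XOX/O../X.O]-1* (1,1)[XOX/.O./X.O]-1 (1,2)[XOX/..O/X.O]-1 (2,1)[XOX/.../XOO]-1
p4 X@[XOX/O../X.O]: (1,1)[XOX/OX./X.O]+1* (1,2)[XOX/O.X/X.O]+1 (2,1)[XOX/O../XXO]+1
p5 O@[XOX/OX./X.O] terminal -1; root [X../.../X.O] d6

O winning at [X../.../X.O]: False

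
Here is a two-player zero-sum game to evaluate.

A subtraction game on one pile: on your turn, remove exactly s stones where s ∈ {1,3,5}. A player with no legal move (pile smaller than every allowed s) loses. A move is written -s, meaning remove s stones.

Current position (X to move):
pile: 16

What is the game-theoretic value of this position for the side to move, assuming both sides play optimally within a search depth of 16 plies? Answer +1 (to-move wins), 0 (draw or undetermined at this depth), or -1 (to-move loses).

value(16, X) = -1

p1 X@[16]: -1[15]-1* -3[13]-1 -5[11]-1
p2 O@[15]: -1[14]+1* -3[12]+1 -5[10]+1
p3 X@[14]: -1[13]-1* -3[11]-1 -5[9]-1
p4 O@[13]: -1[12]+1* -3[10]+1 -5[8]+1
p5 X@[12]: -1[11]-1* -3[9]-1 -5[7]-1
p6 O@[11]: -1[10]+1* -3[8]+1 -5[6]+1
p7 X@[10]: -1[9]-1* -3[7]-1 -5[5]-1
p8 O@[9]: -1[8]+1* -3[6]+1 -5[4]+1
p9 X@[8]: -1[7]-1* -3[5]-1 -5[3]-1
p10 O@[7]: -1[6]+1* -3[4]+1 -5[2]+1
p11 X@[6]: -1[5]-1* -3[3]-1 -5[1]-1
p12 O@[5]: -1[4]+1* -3[2]+1 -5[0]+1
p13 X@[4]: -1[3]-1* -3[1]-1
p14 O@[3]: -1[2]+1* -3[0]+1
p15 X@[2]: -1[1]-1*
p16 O@[1]: -1[0]+1*
p17 X@[0] terminal -1; root [16] d16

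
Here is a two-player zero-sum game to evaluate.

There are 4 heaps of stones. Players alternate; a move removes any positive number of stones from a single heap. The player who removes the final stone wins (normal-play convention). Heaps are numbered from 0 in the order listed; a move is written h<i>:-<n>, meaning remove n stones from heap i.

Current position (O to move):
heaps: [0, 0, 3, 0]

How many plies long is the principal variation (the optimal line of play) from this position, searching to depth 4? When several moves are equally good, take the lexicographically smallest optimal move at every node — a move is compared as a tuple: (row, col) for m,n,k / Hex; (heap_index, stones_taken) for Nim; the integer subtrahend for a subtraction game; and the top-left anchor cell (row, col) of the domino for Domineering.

PV length from [(0,0,3,0)]: 1 ply

p1 O@[(0,0,3,0)]: h2:-1[(0,0,2,0)]-1 h2:-2[(0,0,1,0)]-1 h2:-3[(0,0,0,0)]+1*
p2 X@[(0,0,0,0)] terminal -1; root [(0,0,3,0)] d4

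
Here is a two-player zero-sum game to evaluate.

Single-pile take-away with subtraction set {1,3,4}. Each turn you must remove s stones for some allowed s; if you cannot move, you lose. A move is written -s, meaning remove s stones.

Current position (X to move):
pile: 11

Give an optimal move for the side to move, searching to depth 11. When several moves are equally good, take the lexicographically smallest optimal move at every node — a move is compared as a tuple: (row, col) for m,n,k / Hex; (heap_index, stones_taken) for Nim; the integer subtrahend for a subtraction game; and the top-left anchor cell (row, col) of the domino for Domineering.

X's best at [11]: -4

ply 1, X at 11 | -1=-1→10; -3=-1→8; -4=+1→7*
ply 2, O at 7 | -1=-1→6*; -3=-1→4; -4=-1→3
ply 3, X at 6 | -1=-1→5; -3=-1→3; -4=+1→2*
ply 4, O at 2 | -1=-1→1*
ply 5, X at 1 | -1=+1→0*
ply 6: 0 is terminal -1 (O); from 11 depth 11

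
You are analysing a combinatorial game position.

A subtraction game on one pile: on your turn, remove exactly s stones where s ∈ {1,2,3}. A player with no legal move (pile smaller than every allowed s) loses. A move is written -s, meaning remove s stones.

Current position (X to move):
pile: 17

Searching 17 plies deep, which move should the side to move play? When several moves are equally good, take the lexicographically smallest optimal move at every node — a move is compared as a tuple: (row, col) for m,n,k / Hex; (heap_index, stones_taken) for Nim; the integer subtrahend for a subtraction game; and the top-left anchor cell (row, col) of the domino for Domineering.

X's best at [17]: -1

[17] X move#1: -1:+1/16*, -2:-1/15, -3:-1/14
[16] O move#2: -1:-1/15*, -2:-1/14, -3:-1/13
[15] X move#3: -1:-1/14, -2:-1/13, -3:+1/12*
[12] O move#4: -1:-1/11*, -2:-1/10, -3:-1/9
[11] X move#5: -1:-1/10, -2:-1/9, -3:+1/8*
[8] O move#6: -1:-1/7*, -2:-1/6, -3:-1/5
[7] X move#7: -1:-1/6, -2:-1/5, -3:+1/4*
[4] O move#8: -1:-1/3*, -2:-1/2, -3:-1/1
[3] X move#9: -1:-1/2, -2:-1/1, -3:+1/0*
[0] end (terminal -1, O#10); searched 17 to 17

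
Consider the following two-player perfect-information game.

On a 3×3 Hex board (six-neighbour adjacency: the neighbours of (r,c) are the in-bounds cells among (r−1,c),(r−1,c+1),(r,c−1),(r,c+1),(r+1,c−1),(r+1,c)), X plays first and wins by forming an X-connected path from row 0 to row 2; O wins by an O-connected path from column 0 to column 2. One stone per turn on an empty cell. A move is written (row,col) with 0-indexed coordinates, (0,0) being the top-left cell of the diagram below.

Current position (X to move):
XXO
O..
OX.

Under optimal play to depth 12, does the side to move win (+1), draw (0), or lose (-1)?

ply 1, X at XXO/O../OX. | (1,1)=+1→XXO/OX./OX.*; (1,2)=-1→XXO/O.X/OX.; (2,2)=-1→XXO/O../OXX
ply 2: XXO/OX./OX. is terminal -1 (O); from XXO/O../OX. depth 12

value(XXO/O../OX., X) = +1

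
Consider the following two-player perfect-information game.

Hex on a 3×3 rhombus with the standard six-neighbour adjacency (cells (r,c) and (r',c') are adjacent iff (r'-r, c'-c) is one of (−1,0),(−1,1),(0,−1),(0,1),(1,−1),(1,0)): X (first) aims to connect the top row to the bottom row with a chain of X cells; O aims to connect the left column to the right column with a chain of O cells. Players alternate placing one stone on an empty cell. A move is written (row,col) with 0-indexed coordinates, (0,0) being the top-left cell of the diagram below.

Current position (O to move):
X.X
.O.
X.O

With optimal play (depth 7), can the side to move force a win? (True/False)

O winning at [X.X/.O./X.O]: True

p1 O@[X.X/.O./X.O]: (0,1)[XOX/.O./X.O]-1 (1,0)[X.X/OO./X.O]+1* (1,2)[X.X/.OO/X.O]-1 (2,1)[X.X/.O./XOO]-1
p2 X@[X.X/OO./X.O]: (0,1)[XXX/OO./X.O]-1* (1,2)[X.X/OOX/X.O]-1 (2,1)[X.X/OO./XXO]-1
p3 O@[XXX/OO./X.O]: (1,2)[XXX/OOO/X.O]+1* (2,1)[XXX/OO./XOO]+1
p4 X@[XXX/OOO/X.O] terminal -1; root [X.X/.O./X.O] d7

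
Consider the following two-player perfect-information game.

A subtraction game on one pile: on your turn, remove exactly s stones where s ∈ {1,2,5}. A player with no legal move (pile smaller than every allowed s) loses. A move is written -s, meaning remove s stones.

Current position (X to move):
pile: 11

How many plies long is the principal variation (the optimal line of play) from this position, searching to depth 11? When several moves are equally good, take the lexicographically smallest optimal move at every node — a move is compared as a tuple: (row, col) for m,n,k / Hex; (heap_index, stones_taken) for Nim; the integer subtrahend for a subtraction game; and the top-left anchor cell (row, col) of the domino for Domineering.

[11] X move#1: -1:-1/10, -2:+1/9*, -5:+1/6
[9] O move#2: -1:-1/8*, -2:-1/7, -5:-1/4
[8] X move#3: -1:-1/7, -2:+1/6*, -5:+1/3
[6] O move#4: -1:-1/5*, -2:-1/4, -5:-1/1
[5] X move#5: -1:-1/4, -2:+1/3*, -5:+1/0
[3] O move#6: -1:-1/2*, -2:-1/1
[2] X move#7: -1:-1/1, -2:+1/0*
[0] end (terminal -1, O#8); searched 11 to 11

PV length from [11]: 7 plies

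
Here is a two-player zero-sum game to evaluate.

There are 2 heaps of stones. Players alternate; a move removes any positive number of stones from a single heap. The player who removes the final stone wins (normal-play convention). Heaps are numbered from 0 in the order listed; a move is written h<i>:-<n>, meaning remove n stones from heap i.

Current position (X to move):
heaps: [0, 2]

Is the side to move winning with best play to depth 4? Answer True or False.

X winning at [(0,2)]: True

[(0,2)] X move#1: h1:-1:-1/(0,1), h1:-2:+1/(0,0)*
[(0,0)] end (terminal -1, O#2); searched (0,2) to 4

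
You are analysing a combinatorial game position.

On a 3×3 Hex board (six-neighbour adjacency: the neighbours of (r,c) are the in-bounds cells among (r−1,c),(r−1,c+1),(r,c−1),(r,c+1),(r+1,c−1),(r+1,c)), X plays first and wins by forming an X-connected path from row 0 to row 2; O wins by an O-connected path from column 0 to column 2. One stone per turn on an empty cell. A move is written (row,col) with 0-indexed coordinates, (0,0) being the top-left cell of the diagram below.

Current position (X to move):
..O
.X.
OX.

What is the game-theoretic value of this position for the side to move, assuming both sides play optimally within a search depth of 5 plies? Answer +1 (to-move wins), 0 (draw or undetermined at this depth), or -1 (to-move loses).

value(..O/.X./OX., X) = +1

[..O/.X./OX.] X move#1: (0,0):+1/X.O/.X./OX.*, (0,1):+1/.XO/.X./OX., (1,0):+1/..O/XX./OX., (1,2):-1/..O/.XX/OX., (2,2):-1/..O/.X./OXX
[X.O/.X./OX.] O move#2: (0,1):-1/XOO/.X./OX.*, (1,0):-1/X.O/OX./OX., (1,2):-1/X.O/.XO/OX., (2,2):-1/X.O/.X./OXO
[XOO/.X./OX.] X move#3: (1,0):+1/XOO/XX./OX.*, (1,2):-1/XOO/.XX/OX., (2,2):-1/XOO/.X./OXX
[XOO/XX./OX.] end (terminal -1, O#4); searched ..O/.X./OX. to 5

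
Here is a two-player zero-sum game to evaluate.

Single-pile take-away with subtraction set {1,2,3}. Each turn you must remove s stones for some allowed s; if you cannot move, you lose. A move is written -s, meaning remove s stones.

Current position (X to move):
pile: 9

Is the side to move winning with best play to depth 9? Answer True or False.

X winning at [9]: True

[9] X move#1: -1:+1/8*, -2:-1/7, -3:-1/6
[8] O move#2: -1:-1/7*, -2:-1/6, -3:-1/5
[7] X move#3: -1:-1/6, -2:-1/5, -3:+1/4*
[4] O move#4: -1:-1/3*, -2:-1/2, -3:-1/1
[3] X move#5: -1:-1/2, -2:-1/1, -3:+1/0*
[0] end (terminal -1, O#6); searched 9 to 9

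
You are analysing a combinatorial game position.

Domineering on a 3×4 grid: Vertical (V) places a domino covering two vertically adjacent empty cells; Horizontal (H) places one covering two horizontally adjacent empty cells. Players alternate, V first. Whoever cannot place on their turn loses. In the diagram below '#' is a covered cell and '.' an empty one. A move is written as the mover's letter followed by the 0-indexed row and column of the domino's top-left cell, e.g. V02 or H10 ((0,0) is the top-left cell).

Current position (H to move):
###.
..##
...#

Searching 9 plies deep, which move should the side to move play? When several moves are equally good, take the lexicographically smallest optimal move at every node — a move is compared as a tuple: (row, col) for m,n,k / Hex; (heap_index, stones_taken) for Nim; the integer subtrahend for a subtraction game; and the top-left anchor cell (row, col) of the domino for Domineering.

p1 H@[###./..##/...#]: H10[###./####/...#]+1* H20[###./..##/##.#]+1 H21[###./..##/.###]-1
p2 V@[###./####/...#] terminal -1; root [###./..##/...#] d9

H's best at [###./..##/...#]: H10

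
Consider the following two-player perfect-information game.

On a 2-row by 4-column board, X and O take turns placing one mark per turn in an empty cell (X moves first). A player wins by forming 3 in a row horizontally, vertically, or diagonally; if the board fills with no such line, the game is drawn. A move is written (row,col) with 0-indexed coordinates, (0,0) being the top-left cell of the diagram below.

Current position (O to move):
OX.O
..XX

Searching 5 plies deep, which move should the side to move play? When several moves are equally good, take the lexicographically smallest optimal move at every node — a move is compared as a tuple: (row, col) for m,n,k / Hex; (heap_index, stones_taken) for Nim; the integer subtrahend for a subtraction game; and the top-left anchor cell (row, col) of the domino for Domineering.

O's best at [OX.O/..XX]: (1,1)

p1 O@[OX.O/..XX]: (0,2)[OXOO/..XX]-1 (1,0)[OX.O/O.XX]-1 (1,1)[OX.O/.OXX]+0*
p2 X@[OX.O/.OXX]: (0,2)[OXXO/.OXX]+0* (1,0)[OX.O/XOXX]+0
p3 O@[OXXO/.OXX]: (1,0)[OXXO/OOXX]+0*
p4 X@[OXXO/OOXX] terminal +0; root [OX.O/..XX] d5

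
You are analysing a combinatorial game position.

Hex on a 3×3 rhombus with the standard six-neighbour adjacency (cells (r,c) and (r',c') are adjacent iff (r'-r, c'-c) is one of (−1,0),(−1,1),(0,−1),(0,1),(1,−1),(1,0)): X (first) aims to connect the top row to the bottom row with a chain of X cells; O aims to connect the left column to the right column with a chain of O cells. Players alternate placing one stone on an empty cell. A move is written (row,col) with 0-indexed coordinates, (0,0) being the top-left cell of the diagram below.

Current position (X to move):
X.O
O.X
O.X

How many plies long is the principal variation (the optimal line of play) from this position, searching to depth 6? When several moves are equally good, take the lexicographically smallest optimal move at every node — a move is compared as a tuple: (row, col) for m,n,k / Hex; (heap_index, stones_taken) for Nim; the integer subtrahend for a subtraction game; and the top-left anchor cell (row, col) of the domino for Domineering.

PV length from [X.O/O.X/O.X]: 2 plies

p1 X@[X.O/O.X/O.X]: (0,1)[XXO/O.X/O.X]-1* (1,1)[X.O/OXX/O.X]-1 (2,1)[X.O/O.X/OXX]-1
p2 O@[XXO/O.X/O.X]: (1,1)[XXO/OOX/O.X]+1* (2,1)[XXO/O.X/OOX]-1
p3 X@[XXO/OOX/O.X] terminal -1; root [X.O/O.X/O.X] d6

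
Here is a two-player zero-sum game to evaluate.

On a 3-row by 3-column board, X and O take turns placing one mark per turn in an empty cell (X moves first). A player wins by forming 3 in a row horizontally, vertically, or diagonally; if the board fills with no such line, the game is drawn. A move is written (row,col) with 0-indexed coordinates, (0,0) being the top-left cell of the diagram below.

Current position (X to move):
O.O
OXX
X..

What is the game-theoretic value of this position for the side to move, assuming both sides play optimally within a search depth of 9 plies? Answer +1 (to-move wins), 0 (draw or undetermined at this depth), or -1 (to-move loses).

value(O.O/OXX/X.., X) = 0

[O.O/OXX/X..] X move#1: (0,1):+0/OXO/OXX/X..*, (2,1):-1/O.O/OXX/XX., (2,2):-1/O.O/OXX/X.X
[OXO/OXX/X..] O move#2: (2,1):+0/OXO/OXX/XO.*, (2,2):-1/OXO/OXX/X.O
[OXO/OXX/XO.] X move#3: (2,2):+0/OXO/OXX/XOX*
[OXO/OXX/XOX] end (terminal +0, O#4); searched O.O/OXX/X.. to 9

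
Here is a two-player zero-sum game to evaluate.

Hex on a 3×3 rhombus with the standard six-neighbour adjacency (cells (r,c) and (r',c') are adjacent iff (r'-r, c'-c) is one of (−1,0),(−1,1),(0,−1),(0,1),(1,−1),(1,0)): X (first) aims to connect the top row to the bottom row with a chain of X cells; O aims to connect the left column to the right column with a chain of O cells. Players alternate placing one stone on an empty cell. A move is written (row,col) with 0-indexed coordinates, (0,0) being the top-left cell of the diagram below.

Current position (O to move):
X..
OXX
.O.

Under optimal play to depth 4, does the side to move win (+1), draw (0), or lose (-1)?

[X../OXX/.O.] O move#1: (0,1):-1/XO./OXX/.O.*, (0,2):-1/X.O/OXX/.O., (2,0):-1/X../OXX/OO., (2,2):-1/X../OXX/.OO
[XO./OXX/.O.] X move#2: (0,2):+1/XOX/OXX/.O.*, (2,0):-1/XO./OXX/XO., (2,2):-1/XO./OXX/.OX
[XOX/OXX/.O.] O move#3: (2,0):-1/XOX/OXX/OO.*, (2,2):-1/XOX/OXX/.OO
[XOX/OXX/OO.] X move#4: (2,2):+1/XOX/OXX/OOX*
[XOX/OXX/OOX] end (terminal -1, O#5); searched X../OXX/.O. to 4

value(X../OXX/.O., O) = -1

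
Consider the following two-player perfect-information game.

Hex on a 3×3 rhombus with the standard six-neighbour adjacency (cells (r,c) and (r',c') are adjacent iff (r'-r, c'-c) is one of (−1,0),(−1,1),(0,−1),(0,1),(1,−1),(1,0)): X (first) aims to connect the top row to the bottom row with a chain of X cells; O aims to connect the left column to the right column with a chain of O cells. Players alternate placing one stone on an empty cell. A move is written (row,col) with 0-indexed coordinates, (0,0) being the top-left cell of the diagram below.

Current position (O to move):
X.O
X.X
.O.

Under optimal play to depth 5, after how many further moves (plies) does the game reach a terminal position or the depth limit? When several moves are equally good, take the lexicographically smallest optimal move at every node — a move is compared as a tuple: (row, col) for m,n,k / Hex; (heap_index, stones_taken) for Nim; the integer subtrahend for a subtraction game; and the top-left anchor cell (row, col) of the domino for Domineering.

ply 1, O at X.O/X.X/.O. | (0,1)=-1→XOO/X.X/.O.; (1,1)=-1→X.O/XOX/.O.; (2,0)=+1→X.O/X.X/OO.*; (2,2)=-1→X.O/X.X/.OO
ply 2, X at X.O/X.X/OO. | (0,1)=-1→XXO/X.X/OO.*; (1,1)=-1→X.O/XXX/OO.; (2,2)=-1→X.O/X.X/OOX
ply 3, O at XXO/X.X/OO. | (1,1)=+1→XXO/XOX/OO.*; (2,2)=+1→XXO/X.X/OOO
ply 4: XXO/XOX/OO. is terminal -1 (X); from X.O/X.X/.O. depth 5

PV length from [X.O/X.X/.O.]: 3 plies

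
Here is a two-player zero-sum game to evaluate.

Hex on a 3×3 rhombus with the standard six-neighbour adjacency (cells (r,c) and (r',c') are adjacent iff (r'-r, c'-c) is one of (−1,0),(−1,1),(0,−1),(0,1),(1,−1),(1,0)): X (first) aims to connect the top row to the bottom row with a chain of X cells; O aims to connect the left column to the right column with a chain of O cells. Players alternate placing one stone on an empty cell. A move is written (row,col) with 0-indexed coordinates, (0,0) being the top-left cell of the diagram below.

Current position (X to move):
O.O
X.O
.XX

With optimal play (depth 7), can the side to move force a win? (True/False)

X winning at [O.O/X.O/.XX]: True

p1 X@[O.O/X.O/.XX]: (0,1)[OXO/X.O/.XX]+1* (1,1)[O.O/XXO/.XX]-1 (2,0)[O.O/X.O/XXX]-1
p2 O@[OXO/X.O/.XX]: (1,1)[OXO/XOO/.XX]-1* (2,0)[OXO/X.O/OXX]-1
p3 X@[OXO/XOO/.XX]: (2,0)[OXO/XOO/XXX]+1*
p4 O@[OXO/XOO/XXX] terminal -1; root [O.O/X.O/.XX] d7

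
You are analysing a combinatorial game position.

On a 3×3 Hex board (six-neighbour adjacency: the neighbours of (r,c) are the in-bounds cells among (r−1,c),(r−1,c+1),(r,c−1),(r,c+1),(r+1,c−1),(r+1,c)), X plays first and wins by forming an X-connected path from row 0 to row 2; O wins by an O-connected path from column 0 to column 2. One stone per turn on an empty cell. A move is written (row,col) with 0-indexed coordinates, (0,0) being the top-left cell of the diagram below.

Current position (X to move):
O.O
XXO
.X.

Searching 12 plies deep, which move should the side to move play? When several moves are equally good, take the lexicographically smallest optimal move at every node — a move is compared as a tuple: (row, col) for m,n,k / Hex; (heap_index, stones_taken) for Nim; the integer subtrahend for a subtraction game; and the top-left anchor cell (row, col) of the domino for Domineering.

[O.O/XXO/.X.] X move#1: (0,1):+1/OXO/XXO/.X.*, (2,0):-1/O.O/XXO/XX., (2,2):-1/O.O/XXO/.XX
[OXO/XXO/.X.] end (terminal -1, O#2); searched O.O/XXO/.X. to 12

X's best at [O.O/XXO/.X.]: (0,1)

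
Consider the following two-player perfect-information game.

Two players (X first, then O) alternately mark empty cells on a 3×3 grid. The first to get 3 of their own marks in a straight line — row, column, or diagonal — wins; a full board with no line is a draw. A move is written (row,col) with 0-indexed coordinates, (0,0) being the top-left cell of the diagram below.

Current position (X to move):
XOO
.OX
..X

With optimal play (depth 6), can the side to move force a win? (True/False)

X winning at [XOO/.OX/..X]: False

[XOO/.OX/..X] X move#1: (1,0):-1/XOO/XOX/..X*, (2,0):-1/XOO/.OX/X.X, (2,1):-1/XOO/.OX/.XX
[XOO/XOX/..X] O move#2: (2,0):+1/XOO/XOX/O.X*, (2,1):+1/XOO/XOX/.OX
[XOO/XOX/O.X] end (terminal -1, X#3); searched XOO/.OX/..X to 6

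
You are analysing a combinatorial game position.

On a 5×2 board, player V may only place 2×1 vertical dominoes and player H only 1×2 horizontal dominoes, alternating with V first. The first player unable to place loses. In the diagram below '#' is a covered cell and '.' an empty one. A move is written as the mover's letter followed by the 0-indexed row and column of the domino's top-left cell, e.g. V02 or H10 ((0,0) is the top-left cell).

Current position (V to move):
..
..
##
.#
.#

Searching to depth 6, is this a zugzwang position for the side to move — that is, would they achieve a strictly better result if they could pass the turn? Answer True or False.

zugzwang(../../##/.#/.#, V) = False

ply 1, V at ../../##/.#/.# | V00=+1→#./#./##/.#/.#*; V01=+1→.#/.#/##/.#/.#; V30=-1→../../##/##/##
ply 2: #./#./##/.#/.# is terminal -1 (H); from ../../##/.#/.# depth 6
if V skipped the turn, H would face:
~ ply 1, H at ../../##/.#/.# | H00=+1→##/../##/.#/.#*; H10=+1→../##/##/.#/.#
~ ply 2, V at ##/../##/.#/.# | V30=-1→##/../##/##/##*
~ ply 3, H at ##/../##/##/## | H10=+1→##/##/##/##/##*
~ ply 4: ##/##/##/##/## is terminal -1 (V); from ../../##/.#/.# depth 6
compare (V): move=+1 vs pass=-1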